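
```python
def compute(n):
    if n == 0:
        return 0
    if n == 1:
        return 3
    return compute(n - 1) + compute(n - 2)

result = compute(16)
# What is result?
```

Build up from base cases: compute(0)=0, compute(1)=3, compute(2)=3, compute(3)=6, compute(4)=9, compute(5)=15, compute(6)=24, ..., compute(16)=2961

Answer: 2961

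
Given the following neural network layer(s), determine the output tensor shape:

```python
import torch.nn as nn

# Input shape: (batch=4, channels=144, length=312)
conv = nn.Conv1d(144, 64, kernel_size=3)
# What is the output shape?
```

Input: (4, 144, 312) -> Output: (4, 64, 310)

Answer: (4, 64, 310)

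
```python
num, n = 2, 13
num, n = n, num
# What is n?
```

Trace:
`num, n = 2, 13` → num = 2; n = 13
`num, n = n, num` → num = 13; n = 2
So n = 2

Answer: 2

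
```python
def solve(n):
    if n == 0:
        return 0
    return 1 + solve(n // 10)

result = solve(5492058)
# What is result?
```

Count of digits of 5492058: 7

Answer: 7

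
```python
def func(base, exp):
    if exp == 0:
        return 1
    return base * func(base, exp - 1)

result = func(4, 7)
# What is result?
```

func(4, 7) = 4 * 4 * 4 * 4 * 4 * 4 * 4 = 16384

Answer: 16384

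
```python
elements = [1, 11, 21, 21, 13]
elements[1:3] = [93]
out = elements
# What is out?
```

Trace:
`elements = [1, 11, 21, 21, 13]` → elements = [1, 11, 21, 21, 13]
`elements[1:3] = [93]` → elements = [1, 93, 21, 13]
`out = elements` → out = [1, 93, 21, 13]
So out = [1, 93, 21, 13]

Answer: [1, 93, 21, 13]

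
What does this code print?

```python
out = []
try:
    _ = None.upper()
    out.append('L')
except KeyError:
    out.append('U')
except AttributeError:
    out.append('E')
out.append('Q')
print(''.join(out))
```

Execution trace: 'E' (except AttributeError) → 'Q' (after the try/except). Output: EQ

Answer: EQ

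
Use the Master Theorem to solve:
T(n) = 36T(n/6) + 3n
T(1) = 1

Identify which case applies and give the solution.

a=36, b=6, f(n)=3n. log_6(36) = 2. Since c=1 < 2, Case 1 applies: T(n) = Θ(n^log_b(a)) = O(n^2).

Answer: O(n^2) - Case 1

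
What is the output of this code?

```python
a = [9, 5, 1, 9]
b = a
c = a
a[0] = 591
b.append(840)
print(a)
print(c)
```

Key concept: multiple aliases.
Step by step:
`a = [9, 5, 1, 9]` → a = [9, 5, 1, 9]
`b = a` → b = [9, 5, 1, 9] (same object as a)
`c = a` → c = [9, 5, 1, 9] (same object as a, b)
`a[0] = 591` → a = [591, 5, 1, 9] (same object as b, c); b = [591, 5, 1, 9] (same object as a, c); c = [591, 5, 1, 9] (same object as a, b)
`b.append(840)` → a = [591, 5, 1, 9, 840] (same object as b, c); b = [591, 5, 1, 9, 840] (same object as a, c); c = [591, 5, 1, 9, 840] (same object as a, b)
`print(a)` → prints [591, 5, 1, 9, 840]
`print(c)` → prints [591, 5, 1, 9, 840]

Answer:
[591, 5, 1, 9, 840]
[591, 5, 1, 9, 840]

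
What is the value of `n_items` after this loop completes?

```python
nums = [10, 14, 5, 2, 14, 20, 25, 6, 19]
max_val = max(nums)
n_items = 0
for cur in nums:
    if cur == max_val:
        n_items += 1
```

Count of max value 25 in [10, 14, 5, 2, 14, 20, 25, 6, 19]
`n_items` takes the values: 0 → 1

Answer: 1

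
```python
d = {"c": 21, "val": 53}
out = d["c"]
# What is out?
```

Trace:
`d = {"c": 21, "val": 53}` → d = {'c': 21, 'val': 53}
`out = d["c"]` → out = 21
So out = 21

Answer: 21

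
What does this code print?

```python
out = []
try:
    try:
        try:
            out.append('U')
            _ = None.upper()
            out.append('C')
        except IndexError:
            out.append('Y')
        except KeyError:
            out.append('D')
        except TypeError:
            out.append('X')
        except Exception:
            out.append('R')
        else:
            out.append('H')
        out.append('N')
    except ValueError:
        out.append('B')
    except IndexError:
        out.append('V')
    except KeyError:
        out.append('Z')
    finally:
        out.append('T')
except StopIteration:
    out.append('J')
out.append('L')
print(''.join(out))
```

Execution trace: 'U' (inner try body) → 'R' (inner except Exception) → 'N' (try body, no exception) → 'T' (finally) → 'L' (after the try/except). Output: URNTL

Answer: URNTL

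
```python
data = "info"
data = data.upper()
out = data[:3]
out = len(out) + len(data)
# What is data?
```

Trace:
`data = "info"` → data = 'info'
`data = data.upper()` → data = 'INFO'
`out = data[:3]` → out = 'INF'
`out = len(out) + len(data)` → out = 7
So data = 'INFO'

Answer: 'INFO'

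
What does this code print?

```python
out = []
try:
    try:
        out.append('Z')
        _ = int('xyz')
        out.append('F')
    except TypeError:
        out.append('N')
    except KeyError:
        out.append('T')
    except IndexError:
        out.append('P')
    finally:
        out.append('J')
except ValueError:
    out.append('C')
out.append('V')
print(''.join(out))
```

Execution trace: 'Z' (try body) → 'J' (finally) → 'C' (outer except ValueError) → 'V' (after the try/except). Output: ZJCV

Answer: ZJCV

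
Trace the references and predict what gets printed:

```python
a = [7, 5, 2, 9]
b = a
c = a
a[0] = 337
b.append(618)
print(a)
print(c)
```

Key concept: multiple aliases.
Step by step:
`a = [7, 5, 2, 9]` → a = [7, 5, 2, 9]
`b = a` → b = [7, 5, 2, 9] (same object as a)
`c = a` → c = [7, 5, 2, 9] (same object as a, b)
`a[0] = 337` → a = [337, 5, 2, 9] (same object as b, c); b = [337, 5, 2, 9] (same object as a, c); c = [337, 5, 2, 9] (same object as a, b)
`b.append(618)` → a = [337, 5, 2, 9, 618] (same object as b, c); b = [337, 5, 2, 9, 618] (same object as a, c); c = [337, 5, 2, 9, 618] (same object as a, b)
`print(a)` → prints [337, 5, 2, 9, 618]
`print(c)` → prints [337, 5, 2, 9, 618]

Answer:
[337, 5, 2, 9, 618]
[337, 5, 2, 9, 618]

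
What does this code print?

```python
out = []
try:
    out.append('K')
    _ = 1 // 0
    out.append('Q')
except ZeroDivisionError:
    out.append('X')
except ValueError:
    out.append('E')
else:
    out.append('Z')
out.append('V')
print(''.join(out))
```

Execution trace: 'K' (try body) → 'X' (except ZeroDivisionError) → 'V' (after the try/except). Output: KXV

Answer: KXV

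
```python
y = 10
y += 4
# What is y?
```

Trace:
`y = 10` → y = 10
`y += 4` → y = 14
So y = 14

Answer: 14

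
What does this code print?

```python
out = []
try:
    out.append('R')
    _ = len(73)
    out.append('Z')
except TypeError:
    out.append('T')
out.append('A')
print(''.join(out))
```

Execution trace: 'R' (try body) → 'T' (except TypeError) → 'A' (after the try/except). Output: RTA

Answer: RTA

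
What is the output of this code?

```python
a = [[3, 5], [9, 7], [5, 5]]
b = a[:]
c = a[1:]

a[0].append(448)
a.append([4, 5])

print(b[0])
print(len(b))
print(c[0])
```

Key concept: slice with nested mutation.
Step by step:
`a = [[3, 5], [9, 7], [5, 5]]` → a = [[3, 5], [9, 7], [5, 5]]
`b = a[:]` → b = [[3, 5], [9, 7], [5, 5]]
`c = a[1:]` → c = [[9, 7], [5, 5]]
`a[0].append(448)` → a = [[3, 5, 448], [9, 7], [5, 5]]; b = [[3, 5, 448], [9, 7], [5, 5]]
`a.append([4, 5])` → a = [[3, 5, 448], [9, 7], [5, 5], [4, 5]]
`print(b[0])` → prints [3, 5, 448]
`print(len(b))` → prints 3
`print(c[0])` → prints [9, 7]

Answer:
[3, 5, 448]
3
[9, 7]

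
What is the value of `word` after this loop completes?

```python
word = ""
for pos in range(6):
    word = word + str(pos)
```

Concatenate digits 0 to 5
`word` takes the values: "" → "0" → "01" → "012" → "0123" → "01234" → "012345"

Answer: "012345"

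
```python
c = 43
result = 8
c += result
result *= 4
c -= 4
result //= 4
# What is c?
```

Trace:
`c = 43` → c = 43
`result = 8` → result = 8
`c += result` → c = 51
`result *= 4` → result = 32
`c -= 4` → c = 47
`result //= 4` → result = 8
So c = 47

Answer: 47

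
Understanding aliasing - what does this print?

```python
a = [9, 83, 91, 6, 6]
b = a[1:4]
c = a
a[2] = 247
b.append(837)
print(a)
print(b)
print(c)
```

Key concept: slice vs alias.
Step by step:
`a = [9, 83, 91, 6, 6]` → a = [9, 83, 91, 6, 6]
`b = a[1:4]` → b = [83, 91, 6]
`c = a` → c = [9, 83, 91, 6, 6] (same object as a)
`a[2] = 247` → a = [9, 83, 247, 6, 6] (same object as c); c = [9, 83, 247, 6, 6] (same object as a)
`b.append(837)` → b = [83, 91, 6, 837]
`print(a)` → prints [9, 83, 247, 6, 6]
`print(b)` → prints [83, 91, 6, 837]
`print(c)` → prints [9, 83, 247, 6, 6]

Answer:
[9, 83, 247, 6, 6]
[83, 91, 6, 837]
[9, 83, 247, 6, 6]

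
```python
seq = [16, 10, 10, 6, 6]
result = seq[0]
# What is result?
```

Trace:
`seq = [16, 10, 10, 6, 6]` → seq = [16, 10, 10, 6, 6]
`result = seq[0]` → result = 16
So result = 16

Answer: 16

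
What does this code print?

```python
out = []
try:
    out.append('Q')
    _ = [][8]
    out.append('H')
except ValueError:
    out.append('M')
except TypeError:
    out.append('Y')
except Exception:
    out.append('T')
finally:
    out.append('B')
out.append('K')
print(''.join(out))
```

Execution trace: 'Q' (try body) → 'T' (except Exception) → 'B' (finally) → 'K' (after the try/except). Output: QTBK

Answer: QTBK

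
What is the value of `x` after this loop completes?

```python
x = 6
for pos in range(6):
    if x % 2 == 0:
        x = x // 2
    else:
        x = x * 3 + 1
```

Collatz-style transformation from 6
`x` takes the values: 6 → 3 → 10 → 5 → 16 → 8 → 4

Answer: 4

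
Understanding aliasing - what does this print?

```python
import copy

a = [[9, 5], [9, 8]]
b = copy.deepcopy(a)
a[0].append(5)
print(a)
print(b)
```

Key concept: deep copy is fully independent.
Step by step:
`a = [[9, 5], [9, 8]]` → a = [[9, 5], [9, 8]]
`b = copy.deepcopy(a)` → b = [[9, 5], [9, 8]]
`a[0].append(5)` → a = [[9, 5, 5], [9, 8]]
`print(a)` → prints [[9, 5, 5], [9, 8]]
`print(b)` → prints [[9, 5], [9, 8]]

Answer:
[[9, 5, 5], [9, 8]]
[[9, 5], [9, 8]]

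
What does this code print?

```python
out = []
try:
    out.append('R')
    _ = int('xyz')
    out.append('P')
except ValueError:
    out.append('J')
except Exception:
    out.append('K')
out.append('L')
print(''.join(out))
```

Execution trace: 'R' (try body) → 'J' (except ValueError) → 'L' (after the try/except). Output: RJL

Answer: RJL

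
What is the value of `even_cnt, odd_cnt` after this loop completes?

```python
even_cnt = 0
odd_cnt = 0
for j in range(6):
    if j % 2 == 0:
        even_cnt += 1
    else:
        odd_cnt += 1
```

Count evens and odds in range(6)
`even_cnt, odd_cnt` takes the values: (0, 0) → (1, 0) → (1, 1) → (2, 1) → (2, 2) → (3, 2) → (3, 3)

Answer: 3, 3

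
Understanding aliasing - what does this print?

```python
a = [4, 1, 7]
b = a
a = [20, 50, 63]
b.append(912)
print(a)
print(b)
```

Key concept: rebinding vs mutation: a is rebound to a new list, b still points at the original.
Step by step:
`a = [4, 1, 7]` → a = [4, 1, 7]
`b = a` → b = [4, 1, 7] (same object as a)
`a = [20, 50, 63]` → a = [20, 50, 63]
`b.append(912)` → b = [4, 1, 7, 912]
`print(a)` → prints [20, 50, 63]
`print(b)` → prints [4, 1, 7, 912]

Answer:
[20, 50, 63]
[4, 1, 7, 912]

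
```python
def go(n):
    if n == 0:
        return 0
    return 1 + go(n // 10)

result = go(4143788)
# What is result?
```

Count of digits of 4143788: 7

Answer: 7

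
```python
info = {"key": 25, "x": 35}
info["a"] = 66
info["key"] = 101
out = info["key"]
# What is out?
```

Trace:
`info = {"key": 25, "x": 35}` → info = {'key': 25, 'x': 35}
`info["a"] = 66` → info = {'key': 25, 'x': 35, 'a': 66}
`info["key"] = 101` → info = {'key': 101, 'x': 35, 'a': 66}
`out = info["key"]` → out = 101
So out = 101

Answer: 101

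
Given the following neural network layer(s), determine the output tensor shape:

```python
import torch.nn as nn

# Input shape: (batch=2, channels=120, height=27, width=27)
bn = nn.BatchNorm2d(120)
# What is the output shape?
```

Input: (2, 120, 27, 27) -> Output: (2, 120, 27, 27)

Answer: (2, 120, 27, 27)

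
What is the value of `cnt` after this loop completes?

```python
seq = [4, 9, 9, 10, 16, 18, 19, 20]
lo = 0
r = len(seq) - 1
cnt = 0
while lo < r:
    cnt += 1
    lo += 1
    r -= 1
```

Iterations until pointers meet (list length 8)
`cnt` takes the values: 0 → 1 → 2 → 3 → 4

Answer: 4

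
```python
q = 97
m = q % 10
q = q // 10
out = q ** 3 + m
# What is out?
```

Trace:
`q = 97` → q = 97
`m = q % 10` → m = 7
`q = q // 10` → q = 9
`out = q ** 3 + m` → out = 736
So out = 736

Answer: 736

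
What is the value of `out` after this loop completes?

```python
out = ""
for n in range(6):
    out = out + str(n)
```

Concatenate digits 0 to 5
`out` takes the values: "" → "0" → "01" → "012" → "0123" → "01234" → "012345"

Answer: "012345"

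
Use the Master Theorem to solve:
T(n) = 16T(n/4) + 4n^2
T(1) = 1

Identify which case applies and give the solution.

a=16, b=4, f(n)=4n^2. log_4(16) = 2. Since c=2 = 2, Case 2 applies: T(n) = Θ(n^log_b(a) · log n) = O(n^2 log n).

Answer: O(n^2 log n) - Case 2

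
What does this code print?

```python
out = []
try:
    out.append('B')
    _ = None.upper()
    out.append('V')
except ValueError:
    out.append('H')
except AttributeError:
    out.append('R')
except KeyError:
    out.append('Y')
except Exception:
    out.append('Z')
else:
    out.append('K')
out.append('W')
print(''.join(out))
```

Execution trace: 'B' (try body) → 'R' (except AttributeError) → 'W' (after the try/except). Output: BRW

Answer: BRW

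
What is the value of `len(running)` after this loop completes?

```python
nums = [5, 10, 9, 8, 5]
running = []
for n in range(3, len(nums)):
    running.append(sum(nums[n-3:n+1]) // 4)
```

Number of 4-element averages
`running` takes the values: [] → [8] → [8, 8]
So `len(running)` = 2

Answer: 2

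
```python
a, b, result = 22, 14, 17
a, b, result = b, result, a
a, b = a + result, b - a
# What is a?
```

Trace:
`a, b, result = 22, 14, 17` → a = 22; b = 14; result = 17
`a, b, result = b, result, a` → a = 14; b = 17; result = 22
`a, b = a + result, b - a` → a = 36; b = 3
So a = 36

Answer: 36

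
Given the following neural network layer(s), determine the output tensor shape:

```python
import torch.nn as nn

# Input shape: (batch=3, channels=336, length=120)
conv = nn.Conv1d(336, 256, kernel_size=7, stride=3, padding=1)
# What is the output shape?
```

Input: (3, 336, 120) -> Output: (3, 256, 39)

Answer: (3, 256, 39)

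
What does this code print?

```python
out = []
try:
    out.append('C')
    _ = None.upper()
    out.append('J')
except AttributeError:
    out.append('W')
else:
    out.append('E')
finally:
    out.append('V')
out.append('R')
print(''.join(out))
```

Execution trace: 'C' (try body) → 'W' (except AttributeError) → 'V' (finally) → 'R' (after the try/except). Output: CWVR

Answer: CWVR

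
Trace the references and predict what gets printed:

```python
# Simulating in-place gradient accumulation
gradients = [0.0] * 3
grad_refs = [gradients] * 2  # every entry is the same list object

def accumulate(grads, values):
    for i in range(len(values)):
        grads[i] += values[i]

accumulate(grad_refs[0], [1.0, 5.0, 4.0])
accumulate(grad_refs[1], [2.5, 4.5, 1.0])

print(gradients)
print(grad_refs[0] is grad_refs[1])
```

Key concept: gradient accumulation aliasing.
Step by step:
`gradients = [0.0] * 3` → gradients = [0.0, 0.0, 0.0]
`grad_refs = [gradients] * 2` → grad_refs = [[0.0, 0.0, 0.0], [0.0, 0.0, 0.0]]
`accumulate(grad_refs[0], [1.0, 5.0, 4.0])` → gradients = [1.0, 5.0, 4.0]; grad_refs = [[1.0, 5.0, 4.0], [1.0, 5.0, 4.0]]
`accumulate(grad_refs[1], [2.5, 4.5, 1.0])` → gradients = [3.5, 9.5, 5.0]; grad_refs = [[3.5, 9.5, 5.0], [3.5, 9.5, 5.0]]
`print(gradients)` → prints [3.5, 9.5, 5.0]
`print(grad_refs[0] is grad_refs[1])` → prints True

Answer:
[3.5, 9.5, 5.0]
True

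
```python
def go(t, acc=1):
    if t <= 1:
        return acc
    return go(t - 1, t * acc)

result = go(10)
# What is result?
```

Accumulator trace (n, acc): (10, 1) -> (9, 10) -> (8, 90) -> (7, 720) -> (6, 5040) -> (5, 30240) -> (4, 151200) -> (3, 604800) -> (2, 1814400) -> (1, 3628800) -> return 3628800

Answer: 3628800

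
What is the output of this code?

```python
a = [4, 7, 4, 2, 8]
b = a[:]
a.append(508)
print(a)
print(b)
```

Key concept: slice [:] creates copy.
Step by step:
`a = [4, 7, 4, 2, 8]` → a = [4, 7, 4, 2, 8]
`b = a[:]` → b = [4, 7, 4, 2, 8]
`a.append(508)` → a = [4, 7, 4, 2, 8, 508]
`print(a)` → prints [4, 7, 4, 2, 8, 508]
`print(b)` → prints [4, 7, 4, 2, 8]

Answer:
[4, 7, 4, 2, 8, 508]
[4, 7, 4, 2, 8]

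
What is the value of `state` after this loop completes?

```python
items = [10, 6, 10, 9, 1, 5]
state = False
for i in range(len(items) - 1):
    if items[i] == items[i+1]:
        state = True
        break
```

Check consecutive duplicates in [10, 6, 10, 9, 1, 5]
`state` takes the values: False

Answer: False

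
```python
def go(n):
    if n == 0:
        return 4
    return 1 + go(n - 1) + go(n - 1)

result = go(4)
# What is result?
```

go(n) = 1 + 2·go(n-1), go(0)=4. Closed form: (4+1)·2^4 - 1 = 79.

Answer: 79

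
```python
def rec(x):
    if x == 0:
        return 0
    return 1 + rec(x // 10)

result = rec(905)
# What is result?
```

Count of digits of 905: 3

Answer: 3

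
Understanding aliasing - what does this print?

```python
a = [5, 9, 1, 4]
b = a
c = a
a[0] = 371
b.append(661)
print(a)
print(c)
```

Key concept: multiple aliases.
Step by step:
`a = [5, 9, 1, 4]` → a = [5, 9, 1, 4]
`b = a` → b = [5, 9, 1, 4] (same object as a)
`c = a` → c = [5, 9, 1, 4] (same object as a, b)
`a[0] = 371` → a = [371, 9, 1, 4] (same object as b, c); b = [371, 9, 1, 4] (same object as a, c); c = [371, 9, 1, 4] (same object as a, b)
`b.append(661)` → a = [371, 9, 1, 4, 661] (same object as b, c); b = [371, 9, 1, 4, 661] (same object as a, c); c = [371, 9, 1, 4, 661] (same object as a, b)
`print(a)` → prints [371, 9, 1, 4, 661]
`print(c)` → prints [371, 9, 1, 4, 661]

Answer:
[371, 9, 1, 4, 661]
[371, 9, 1, 4, 661]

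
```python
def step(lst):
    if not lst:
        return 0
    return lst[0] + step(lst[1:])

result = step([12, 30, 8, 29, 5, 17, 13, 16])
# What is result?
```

12 + 30 + 8 + 29 + 5 + 17 + 13 + 16 + 0 = 130

Answer: 130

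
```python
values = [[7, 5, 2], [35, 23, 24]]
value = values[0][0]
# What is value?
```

Trace:
`values = [[7, 5, 2], [35, 23, 24]]` → values = [[7, 5, 2], [35, 23, 24]]
`value = values[0][0]` → value = 7
So value = 7

Answer: 7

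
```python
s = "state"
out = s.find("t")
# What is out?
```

Trace:
`s = "state"` → s = 'state'
`out = s.find("t")` → out = 1
So out = 1

Answer: 1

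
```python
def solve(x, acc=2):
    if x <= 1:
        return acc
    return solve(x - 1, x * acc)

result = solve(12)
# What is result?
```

Accumulator trace (n, acc): (12, 2) -> (11, 24) -> (10, 264) -> (9, 2640) -> (8, 23760) -> (7, 190080) -> (6, 1330560) -> (5, 7983360) -> (4, 39916800) -> (3, 159667200) -> (2, 479001600) -> (1, 958003200) -> return 958003200

Answer: 958003200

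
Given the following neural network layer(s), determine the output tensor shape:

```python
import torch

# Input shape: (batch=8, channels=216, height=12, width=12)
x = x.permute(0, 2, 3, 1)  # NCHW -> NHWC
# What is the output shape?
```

Input: (8, 216, 12, 12) -> Output: (8, 12, 12, 216)

Answer: (8, 12, 12, 216)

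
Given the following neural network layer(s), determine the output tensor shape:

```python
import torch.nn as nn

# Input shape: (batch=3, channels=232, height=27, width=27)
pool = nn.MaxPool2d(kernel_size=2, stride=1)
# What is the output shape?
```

Input: (3, 232, 27, 27) -> Output: (3, 232, 26, 26)

Answer: (3, 232, 26, 26)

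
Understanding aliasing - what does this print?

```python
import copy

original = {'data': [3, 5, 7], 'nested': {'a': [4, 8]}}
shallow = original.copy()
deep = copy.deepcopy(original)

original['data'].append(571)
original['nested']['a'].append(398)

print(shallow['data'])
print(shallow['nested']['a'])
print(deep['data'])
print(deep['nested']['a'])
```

Key concept: comparing shallow vs deep copy.
Step by step:
`original = {'data': [3, 5, 7], 'nested': {'a': [4, 8]}}` → original = {'data': [3, 5, 7], 'nested': {'a': [4, 8]}}
`shallow = original.copy()` → shallow = {'data': [3, 5, 7], 'nested': {'a': [4, 8]}}
`deep = copy.deepcopy(original)` → deep = {'data': [3, 5, 7], 'nested': {'a': [4, 8]}}
`original['data'].append(571)` → original = {'data': [3, 5, 7, 571], 'nested': {'a': [4, 8]}}; shallow = {'data': [3, 5, 7, 571], 'nested': {'a': [4, 8]}}
`original['nested']['a'].append(398)` → original = {'data': [3, 5, 7, 571], 'nested': {'a': [4, 8, 398]}}; shallow = {'data': [3, 5, 7, 571], 'nested': {'a': [4, 8, 398]}}
`print(shallow['data'])` → prints [3, 5, 7, 571]
`print(shallow['nested']['a'])` → prints [4, 8, 398]
`print(deep['data'])` → prints [3, 5, 7]
`print(deep['nested']['a'])` → prints [4, 8]

Answer:
[3, 5, 7, 571]
[4, 8, 398]
[3, 5, 7]
[4, 8]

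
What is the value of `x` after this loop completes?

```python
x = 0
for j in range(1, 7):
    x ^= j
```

XOR of 1 to 6
`x` takes the values: 0 → 1 → 3 → 0 → 4 → 1 → 7

Answer: 7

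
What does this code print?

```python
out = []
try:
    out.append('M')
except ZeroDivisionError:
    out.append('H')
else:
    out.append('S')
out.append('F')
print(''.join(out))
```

Execution trace: 'M' (try body, no exception) → 'S' (else) → 'F' (after the try/except). Output: MSF

Answer: MSF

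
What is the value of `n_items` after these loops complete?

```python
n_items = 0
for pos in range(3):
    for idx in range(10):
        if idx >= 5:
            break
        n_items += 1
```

Inner breaks at 5, outer runs 3 times
`n_items` takes the values: 0 → 1 → 2 → 3 → 4 → 5 → 6 → 7 → 8 → 9 → 10 → 11 → 12 → 13 → 14 → 15

Answer: 15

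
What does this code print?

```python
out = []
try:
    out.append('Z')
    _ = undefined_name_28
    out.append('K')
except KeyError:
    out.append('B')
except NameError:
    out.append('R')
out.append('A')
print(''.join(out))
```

Execution trace: 'Z' (try body) → 'R' (except NameError) → 'A' (after the try/except). Output: ZRA

Answer: ZRA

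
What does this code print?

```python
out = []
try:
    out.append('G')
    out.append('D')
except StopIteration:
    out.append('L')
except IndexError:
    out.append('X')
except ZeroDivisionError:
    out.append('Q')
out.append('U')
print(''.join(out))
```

Execution trace: 'G' (try body) → 'D' (try body, no exception) → 'U' (after the try/except). Output: GDU

Answer: GDU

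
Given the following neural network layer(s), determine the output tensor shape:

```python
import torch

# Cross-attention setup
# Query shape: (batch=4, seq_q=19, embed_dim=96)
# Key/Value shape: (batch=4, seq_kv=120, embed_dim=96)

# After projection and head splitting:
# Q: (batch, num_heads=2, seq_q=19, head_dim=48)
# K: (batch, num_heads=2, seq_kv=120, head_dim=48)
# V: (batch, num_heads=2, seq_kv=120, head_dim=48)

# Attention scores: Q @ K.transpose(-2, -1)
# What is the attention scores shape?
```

Input: (4, 19, 96) -> Output: (4, 2, 19, 120)

Answer: (4, 2, 19, 120)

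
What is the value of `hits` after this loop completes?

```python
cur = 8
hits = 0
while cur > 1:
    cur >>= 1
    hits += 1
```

Count right shifts until 1
`hits` takes the values: 0 → 1 → 2 → 3

Answer: 3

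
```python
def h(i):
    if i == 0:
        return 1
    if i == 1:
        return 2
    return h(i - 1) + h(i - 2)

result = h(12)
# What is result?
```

Build up from base cases: h(0)=1, h(1)=2, h(2)=3, h(3)=5, h(4)=8, h(5)=13, h(6)=21, ..., h(12)=377

Answer: 377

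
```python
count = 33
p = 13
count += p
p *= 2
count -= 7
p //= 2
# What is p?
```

Trace:
`count = 33` → count = 33
`p = 13` → p = 13
`count += p` → count = 46
`p *= 2` → p = 26
`count -= 7` → count = 39
`p //= 2` → p = 13
So p = 13

Answer: 13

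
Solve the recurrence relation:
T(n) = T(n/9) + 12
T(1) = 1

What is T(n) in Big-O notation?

Each step divides n by 9 and adds 12. After log_9(n) steps we reach T(1)=1. So T(n) = 12·log_9(n) + 1 = O(log n).

Answer: O(log n)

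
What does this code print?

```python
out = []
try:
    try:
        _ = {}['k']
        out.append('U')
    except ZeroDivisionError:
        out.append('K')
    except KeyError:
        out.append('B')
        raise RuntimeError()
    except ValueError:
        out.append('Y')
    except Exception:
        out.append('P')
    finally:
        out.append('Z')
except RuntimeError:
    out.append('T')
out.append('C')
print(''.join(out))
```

Execution trace: 'B' (inner except KeyError) → 'Z' (inner finally) → 'T' (outer except RuntimeError) → 'C' (after the try/except). Output: BZTC

Answer: BZTC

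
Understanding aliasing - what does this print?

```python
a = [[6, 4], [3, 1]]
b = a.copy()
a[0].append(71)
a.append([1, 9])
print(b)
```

Key concept: shallow copy with nested lists.
Step by step:
`a = [[6, 4], [3, 1]]` → a = [[6, 4], [3, 1]]
`b = a.copy()` → b = [[6, 4], [3, 1]]
`a[0].append(71)` → a = [[6, 4, 71], [3, 1]]; b = [[6, 4, 71], [3, 1]]
`a.append([1, 9])` → a = [[6, 4, 71], [3, 1], [1, 9]]
`print(b)` → prints [[6, 4, 71], [3, 1]]

Answer: [[6, 4, 71], [3, 1]]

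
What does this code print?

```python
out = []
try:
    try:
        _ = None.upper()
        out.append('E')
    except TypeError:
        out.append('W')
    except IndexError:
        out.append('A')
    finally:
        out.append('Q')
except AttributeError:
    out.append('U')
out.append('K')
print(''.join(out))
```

Execution trace: 'Q' (finally) → 'U' (outer except AttributeError) → 'K' (after the try/except). Output: QUK

Answer: QUK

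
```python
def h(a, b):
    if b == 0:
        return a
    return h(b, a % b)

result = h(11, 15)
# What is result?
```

h(11, 15) -> h(15, 11) -> h(11, 4) -> h(4, 3) -> h(3, 1) -> h(1, 0) -> 1

Answer: 1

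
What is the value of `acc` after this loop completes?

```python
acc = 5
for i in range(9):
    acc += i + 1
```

Start at 5, add 1 to 9 = 50
`acc` takes the values: 5 → 6 → 8 → 11 → 15 → 20 → 26 → 33 → 41 → 50

Answer: 50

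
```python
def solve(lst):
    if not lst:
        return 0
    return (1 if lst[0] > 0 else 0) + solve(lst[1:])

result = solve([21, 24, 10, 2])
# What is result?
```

Count of positive elements in [21, 24, 10, 2] = 4

Answer: 4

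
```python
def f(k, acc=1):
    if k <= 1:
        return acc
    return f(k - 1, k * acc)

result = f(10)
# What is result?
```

Accumulator trace (n, acc): (10, 1) -> (9, 10) -> (8, 90) -> (7, 720) -> (6, 5040) -> (5, 30240) -> (4, 151200) -> (3, 604800) -> (2, 1814400) -> (1, 3628800) -> return 3628800

Answer: 3628800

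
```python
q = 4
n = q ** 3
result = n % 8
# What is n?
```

Trace:
`q = 4` → q = 4
`n = q ** 3` → n = 64
`result = n % 8` → result = 0
So n = 64

Answer: 64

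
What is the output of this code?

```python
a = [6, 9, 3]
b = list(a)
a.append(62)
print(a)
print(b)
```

Key concept: list() constructor creates copy.
Step by step:
`a = [6, 9, 3]` → a = [6, 9, 3]
`b = list(a)` → b = [6, 9, 3]
`a.append(62)` → a = [6, 9, 3, 62]
`print(a)` → prints [6, 9, 3, 62]
`print(b)` → prints [6, 9, 3]

Answer:
[6, 9, 3, 62]
[6, 9, 3]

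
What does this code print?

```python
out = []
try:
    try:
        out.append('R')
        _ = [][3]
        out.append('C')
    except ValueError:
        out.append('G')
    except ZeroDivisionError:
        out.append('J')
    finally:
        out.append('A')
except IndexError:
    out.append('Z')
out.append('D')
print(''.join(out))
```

Execution trace: 'R' (try body) → 'A' (finally) → 'Z' (outer except IndexError) → 'D' (after the try/except). Output: RAZD

Answer: RAZD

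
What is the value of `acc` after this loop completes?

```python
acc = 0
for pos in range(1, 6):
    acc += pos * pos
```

Sum of squares 1² to 5² = 55
`acc` takes the values: 0 → 1 → 5 → 14 → 30 → 55

Answer: 55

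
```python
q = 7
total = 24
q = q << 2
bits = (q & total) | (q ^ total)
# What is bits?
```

Trace:
`q = 7` → q = 7
`total = 24` → total = 24
`q = q << 2` → q = 28
`bits = (q & total) | (q ^ total)` → bits = 28
So bits = 28

Answer: 28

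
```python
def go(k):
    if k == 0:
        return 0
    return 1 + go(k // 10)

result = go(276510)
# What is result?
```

Count of digits of 276510: 6

Answer: 6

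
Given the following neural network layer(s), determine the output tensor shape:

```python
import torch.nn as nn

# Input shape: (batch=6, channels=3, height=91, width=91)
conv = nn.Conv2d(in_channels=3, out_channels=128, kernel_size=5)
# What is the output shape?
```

Input: (6, 3, 91, 91) -> Output: (6, 128, 87, 87)

Answer: (6, 128, 87, 87)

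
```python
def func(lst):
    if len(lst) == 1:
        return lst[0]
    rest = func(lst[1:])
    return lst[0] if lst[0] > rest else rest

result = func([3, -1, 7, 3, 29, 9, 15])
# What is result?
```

Recursive max over [3, -1, 7, 3, 29, 9, 15] = 29

Answer: 29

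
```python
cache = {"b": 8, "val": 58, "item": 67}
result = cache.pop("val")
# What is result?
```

Trace:
`cache = {"b": 8, "val": 58, "item": 67}` → cache = {'b': 8, 'val': 58, 'item': 67}
`result = cache.pop("val")` → cache = {'b': 8, 'item': 67}; result = 58
So result = 58

Answer: 58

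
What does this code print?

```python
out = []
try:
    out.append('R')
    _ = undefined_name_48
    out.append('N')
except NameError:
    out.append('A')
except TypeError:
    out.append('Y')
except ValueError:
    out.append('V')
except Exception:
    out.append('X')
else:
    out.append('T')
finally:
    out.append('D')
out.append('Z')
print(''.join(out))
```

Execution trace: 'R' (try body) → 'A' (except NameError) → 'D' (finally) → 'Z' (after the try/except). Output: RADZ

Answer: RADZ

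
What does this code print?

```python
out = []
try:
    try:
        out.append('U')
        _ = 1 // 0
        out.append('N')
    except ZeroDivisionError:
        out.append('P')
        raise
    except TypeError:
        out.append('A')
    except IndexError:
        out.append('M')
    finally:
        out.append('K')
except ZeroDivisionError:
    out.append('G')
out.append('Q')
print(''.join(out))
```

Execution trace: 'U' (inner try body) → 'P' (inner except ZeroDivisionError) → 'K' (inner finally) → 'G' (outer except ZeroDivisionError) → 'Q' (after the try/except). Output: UPKGQ

Answer: UPKGQ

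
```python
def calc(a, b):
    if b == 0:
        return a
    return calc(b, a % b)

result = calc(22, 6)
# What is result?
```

calc(22, 6) -> calc(6, 4) -> calc(4, 2) -> calc(2, 0) -> 2

Answer: 2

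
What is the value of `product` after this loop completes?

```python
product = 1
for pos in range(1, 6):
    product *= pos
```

5! = 120
`product` takes the values: 1 → 2 → 6 → 24 → 120

Answer: 120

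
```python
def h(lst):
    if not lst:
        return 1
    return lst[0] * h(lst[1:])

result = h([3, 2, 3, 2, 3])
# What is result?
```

Product over [3, 2, 3, 2, 3] = 3 * 2 * 3 * 2 * 3 = 108

Answer: 108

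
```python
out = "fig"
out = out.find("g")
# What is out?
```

Trace:
`out = "fig"` → out = 'fig'
`out = out.find("g")` → out = 2
So out = 2

Answer: 2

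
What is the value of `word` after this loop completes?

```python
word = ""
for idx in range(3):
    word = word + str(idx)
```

Concatenate digits 0 to 2
`word` takes the values: "" → "0" → "01" → "012"

Answer: "012"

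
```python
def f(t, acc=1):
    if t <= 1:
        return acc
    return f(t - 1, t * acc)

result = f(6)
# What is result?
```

Accumulator trace (n, acc): (6, 1) -> (5, 6) -> (4, 30) -> (3, 120) -> (2, 360) -> (1, 720) -> return 720

Answer: 720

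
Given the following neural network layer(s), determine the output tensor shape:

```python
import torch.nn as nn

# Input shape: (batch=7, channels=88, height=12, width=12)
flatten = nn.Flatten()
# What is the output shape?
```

Input: (7, 88, 12, 12) -> Output: (7, 12672)

Answer: (7, 12672)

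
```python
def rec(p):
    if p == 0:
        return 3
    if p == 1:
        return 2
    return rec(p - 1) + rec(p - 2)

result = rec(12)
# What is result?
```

Build up from base cases: rec(0)=3, rec(1)=2, rec(2)=5, rec(3)=7, rec(4)=12, rec(5)=19, rec(6)=31, ..., rec(12)=555

Answer: 555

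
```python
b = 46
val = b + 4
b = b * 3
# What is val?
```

Trace:
`b = 46` → b = 46
`val = b + 4` → val = 50
`b = b * 3` → b = 138
So val = 50

Answer: 50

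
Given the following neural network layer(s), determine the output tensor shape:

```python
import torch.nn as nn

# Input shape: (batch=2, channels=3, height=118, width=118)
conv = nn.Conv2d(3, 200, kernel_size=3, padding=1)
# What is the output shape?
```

Input: (2, 3, 118, 118) -> Output: (2, 200, 118, 118)

Answer: (2, 200, 118, 118)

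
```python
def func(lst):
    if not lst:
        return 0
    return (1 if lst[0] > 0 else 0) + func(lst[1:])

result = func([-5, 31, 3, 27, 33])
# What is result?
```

Count of positive elements in [-5, 31, 3, 27, 33] = 4

Answer: 4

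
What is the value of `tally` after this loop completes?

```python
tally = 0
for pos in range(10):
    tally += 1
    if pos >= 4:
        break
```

Loop breaks when pos reaches 4, tally is 5
`tally` takes the values: 0 → 1 → 2 → 3 → 4 → 5

Answer: 5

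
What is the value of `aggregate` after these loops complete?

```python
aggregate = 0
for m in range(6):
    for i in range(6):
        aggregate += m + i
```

Sum of all m+i for m,i in 6x6
`aggregate` takes the values: 0 → 1 → 3 → 6 → 10 → 15 → 16 → 18 → 21 → 25 → 30 → 36 → 38 → 41 → 45 → 50 → 56 → 63 → 66 → 70 → 75 → 81 → 88 → 96 → 100 → 105 → 111 → 118 → 126 → 135 → 140 → 146 → 153 → 161 → 170 → 180

Answer: 180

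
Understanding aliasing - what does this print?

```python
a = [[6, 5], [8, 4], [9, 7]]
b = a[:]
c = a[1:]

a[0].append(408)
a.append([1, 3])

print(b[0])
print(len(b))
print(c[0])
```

Key concept: slice with nested mutation.
Step by step:
`a = [[6, 5], [8, 4], [9, 7]]` → a = [[6, 5], [8, 4], [9, 7]]
`b = a[:]` → b = [[6, 5], [8, 4], [9, 7]]
`c = a[1:]` → c = [[8, 4], [9, 7]]
`a[0].append(408)` → a = [[6, 5, 408], [8, 4], [9, 7]]; b = [[6, 5, 408], [8, 4], [9, 7]]
`a.append([1, 3])` → a = [[6, 5, 408], [8, 4], [9, 7], [1, 3]]
`print(b[0])` → prints [6, 5, 408]
`print(len(b))` → prints 3
`print(c[0])` → prints [8, 4]

Answer:
[6, 5, 408]
3
[8, 4]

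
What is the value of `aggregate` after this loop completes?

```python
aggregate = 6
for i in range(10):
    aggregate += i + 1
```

Start at 6, add 1 to 10 = 61
`aggregate` takes the values: 6 → 7 → 9 → 12 → 16 → 21 → 27 → 34 → 42 → 51 → 61

Answer: 61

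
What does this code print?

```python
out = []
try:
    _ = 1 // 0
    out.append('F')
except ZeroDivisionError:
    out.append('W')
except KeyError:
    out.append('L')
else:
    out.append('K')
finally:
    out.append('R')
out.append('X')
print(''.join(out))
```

Execution trace: 'W' (except ZeroDivisionError) → 'R' (finally) → 'X' (after the try/except). Output: WRX

Answer: WRX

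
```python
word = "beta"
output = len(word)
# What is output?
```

Trace:
`word = "beta"` → word = 'beta'
`output = len(word)` → output = 4
So output = 4

Answer: 4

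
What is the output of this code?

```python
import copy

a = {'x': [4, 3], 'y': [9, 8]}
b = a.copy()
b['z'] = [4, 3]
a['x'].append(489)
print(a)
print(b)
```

Key concept: shallow copy of dict with mutable values.
Step by step:
`a = {'x': [4, 3], 'y': [9, 8]}` → a = {'x': [4, 3], 'y': [9, 8]}
`b = a.copy()` → b = {'x': [4, 3], 'y': [9, 8]}
`b['z'] = [4, 3]` → b = {'x': [4, 3], 'y': [9, 8], 'z': [4, 3]}
`a['x'].append(489)` → a = {'x': [4, 3, 489], 'y': [9, 8]}; b = {'x': [4, 3, 489], 'y': [9, 8], 'z': [4, 3]}
`print(a)` → prints {'x': [4, 3, 489], 'y': [9, 8]}
`print(b)` → prints {'x': [4, 3, 489], 'y': [9, 8], 'z': [4, 3]}

Answer:
{'x': [4, 3, 489], 'y': [9, 8]}
{'x': [4, 3, 489], 'y': [9, 8], 'z': [4, 3]}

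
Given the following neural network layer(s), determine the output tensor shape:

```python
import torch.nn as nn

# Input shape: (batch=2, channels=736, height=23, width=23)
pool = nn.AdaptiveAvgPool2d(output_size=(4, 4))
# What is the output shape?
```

Input: (2, 736, 23, 23) -> Output: (2, 736, 4, 4)

Answer: (2, 736, 4, 4)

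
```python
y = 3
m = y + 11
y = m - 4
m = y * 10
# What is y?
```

Trace:
`y = 3` → y = 3
`m = y + 11` → m = 14
`y = m - 4` → y = 10
`m = y * 10` → m = 100
So y = 10

Answer: 10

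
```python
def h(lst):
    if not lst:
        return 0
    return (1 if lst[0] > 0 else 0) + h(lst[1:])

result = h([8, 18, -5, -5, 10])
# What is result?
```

Count of positive elements in [8, 18, -5, -5, 10] = 3

Answer: 3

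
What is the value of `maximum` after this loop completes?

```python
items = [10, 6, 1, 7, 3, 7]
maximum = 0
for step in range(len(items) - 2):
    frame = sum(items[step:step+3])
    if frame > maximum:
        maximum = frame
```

Max sum of 3-element window in [10, 6, 1, 7, 3, 7]
`maximum` takes the values: 0 → 17

Answer: 17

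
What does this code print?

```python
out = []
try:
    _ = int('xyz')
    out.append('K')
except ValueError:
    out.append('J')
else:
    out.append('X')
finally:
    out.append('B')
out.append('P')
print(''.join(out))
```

Execution trace: 'J' (except ValueError) → 'B' (finally) → 'P' (after the try/except). Output: JBP

Answer: JBP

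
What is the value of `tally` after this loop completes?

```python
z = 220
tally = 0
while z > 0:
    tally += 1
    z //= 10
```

Count digits by repeated division by 10
`tally` takes the values: 0 → 1 → 2 → 3

Answer: 3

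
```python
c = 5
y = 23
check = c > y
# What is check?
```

Trace:
`c = 5` → c = 5
`y = 23` → y = 23
`check = c > y` → check = False
So check = False

Answer: False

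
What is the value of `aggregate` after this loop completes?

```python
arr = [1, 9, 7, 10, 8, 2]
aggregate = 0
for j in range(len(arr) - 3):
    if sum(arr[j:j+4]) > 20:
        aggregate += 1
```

Count windows with sum > 20
`aggregate` takes the values: 0 → 1 → 2 → 3

Answer: 3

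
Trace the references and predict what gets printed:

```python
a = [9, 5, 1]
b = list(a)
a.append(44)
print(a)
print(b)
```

Key concept: list() constructor creates copy.
Step by step:
`a = [9, 5, 1]` → a = [9, 5, 1]
`b = list(a)` → b = [9, 5, 1]
`a.append(44)` → a = [9, 5, 1, 44]
`print(a)` → prints [9, 5, 1, 44]
`print(b)` → prints [9, 5, 1]

Answer:
[9, 5, 1, 44]
[9, 5, 1]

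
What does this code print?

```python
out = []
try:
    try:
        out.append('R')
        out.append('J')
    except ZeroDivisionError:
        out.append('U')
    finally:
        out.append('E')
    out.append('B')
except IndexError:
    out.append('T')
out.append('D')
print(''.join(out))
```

Execution trace: 'R' (inner try body) → 'J' (inner try body, no exception) → 'E' (inner finally) → 'B' (try body, no exception) → 'D' (after the try/except). Output: RJEBD

Answer: RJEBD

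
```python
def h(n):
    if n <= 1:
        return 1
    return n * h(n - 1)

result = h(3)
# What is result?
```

h(3) = 3 * 2 * 1 = 6

Answer: 6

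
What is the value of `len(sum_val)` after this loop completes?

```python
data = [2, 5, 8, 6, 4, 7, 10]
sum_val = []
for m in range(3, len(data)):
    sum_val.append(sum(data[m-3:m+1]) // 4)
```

Number of 4-element averages
`sum_val` takes the values: [] → [5] → [5, 5] → [5, 5, 6] → [5, 5, 6, 6]
So `len(sum_val)` = 4

Answer: 4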